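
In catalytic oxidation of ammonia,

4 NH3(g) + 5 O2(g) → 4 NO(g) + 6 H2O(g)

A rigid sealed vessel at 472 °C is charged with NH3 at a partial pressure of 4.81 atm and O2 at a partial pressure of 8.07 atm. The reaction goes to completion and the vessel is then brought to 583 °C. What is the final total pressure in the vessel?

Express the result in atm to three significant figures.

16.2 atm

Because the vessel is rigid and T is held at 472 °C, work the stoichiometry in partial pressures (P_i = n_iRT/V).
P(O2) required for 4.81 atm of NH3 = (5/4) × 4.81 = 6.012 atm; available 8.07 atm, so NH3 is limiting.
P(O2) remaining = 8.07 − (5/4) × 4.81 = 2.058 atm
P(gaseous products) = (4+6)/4 × 4.81 = 12.02 atm
P_total at 472 °C = 2.058 + 12.02 = 14.08 atm
Scaling to 583 °C: P = 14.08 × 856.15/745.15 = 16.18 atm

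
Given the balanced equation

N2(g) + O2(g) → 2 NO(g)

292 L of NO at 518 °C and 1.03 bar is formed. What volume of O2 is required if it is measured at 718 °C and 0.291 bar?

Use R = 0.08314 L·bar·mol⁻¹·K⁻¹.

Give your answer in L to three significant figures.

n(NO) = PV/RT = (1.03 × 292) / (0.08314 × 791.15) = 4.572 mol
n(O2) = (1/2) × 4.572 = 2.286 mol
V = nRT/P = 2.286 × 0.08314 × 991.15 / 0.291 = 647.3 L

647 L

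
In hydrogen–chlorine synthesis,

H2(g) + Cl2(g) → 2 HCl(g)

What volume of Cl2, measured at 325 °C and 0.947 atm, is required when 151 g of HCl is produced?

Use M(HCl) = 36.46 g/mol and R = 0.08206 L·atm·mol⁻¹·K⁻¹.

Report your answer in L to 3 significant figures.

n(HCl) = 151.0 / 36.46 = 4.142 mol
n(Cl2) = (1/2) × 4.142 = 2.071 mol
V = nRT/P = 2.071 × 0.08206 × 598.15 / 0.947 = 107.3 L

107 L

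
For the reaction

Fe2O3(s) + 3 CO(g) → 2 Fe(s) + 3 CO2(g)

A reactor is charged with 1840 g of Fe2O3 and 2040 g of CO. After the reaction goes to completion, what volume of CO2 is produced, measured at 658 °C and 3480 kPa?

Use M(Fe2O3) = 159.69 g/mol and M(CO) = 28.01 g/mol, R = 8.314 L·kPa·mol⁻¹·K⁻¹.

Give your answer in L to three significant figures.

76.9 L

n(Fe2O3) = 1840 / 159.69 = 11.52 mol
n(CO) = 2040 / 28.01 = 72.83 mol
For 11.52 mol Fe2O3, stoichiometry requires (3/1) × 11.52 = 34.56 mol CO; 72.83 mol is available, so Fe2O3 is limiting.
n(CO2) = (3/1) × 11.52 = 34.56 mol
V(CO2) = nRT/P = 34.56 × 8.314 × 931.15 / 3480 = 76.88 L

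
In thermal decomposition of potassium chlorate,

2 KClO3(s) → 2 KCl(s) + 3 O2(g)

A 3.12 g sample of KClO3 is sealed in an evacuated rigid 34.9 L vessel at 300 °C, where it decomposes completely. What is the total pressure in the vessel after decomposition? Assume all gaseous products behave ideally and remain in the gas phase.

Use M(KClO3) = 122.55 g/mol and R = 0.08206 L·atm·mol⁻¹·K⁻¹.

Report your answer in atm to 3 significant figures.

n(KClO3) = 3.12 / 122.55 = 0.02546 mol
n(gas produced) = (3/2) × 0.02546 = 0.03819 mol
P = nRT/V = 0.03819 × 0.08206 × 573.15 / 34.9 = 0.05147 atm

0.0515 atm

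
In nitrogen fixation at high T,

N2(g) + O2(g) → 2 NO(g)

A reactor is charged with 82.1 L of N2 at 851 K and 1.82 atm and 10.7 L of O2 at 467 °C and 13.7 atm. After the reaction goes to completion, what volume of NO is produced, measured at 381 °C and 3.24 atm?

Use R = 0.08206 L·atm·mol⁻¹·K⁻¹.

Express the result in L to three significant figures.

70.9 L

n(N2) = PV/RT = (1.82 × 82.1) / (0.08206 × 851) = 2.140 mol
n(O2) = PV/RT = (13.7 × 10.7) / (0.08206 × 740.15) = 2.414 mol
For 2.140 mol N2, stoichiometry requires (1/1) × 2.140 = 2.140 mol O2; 2.414 mol is available, so N2 is limiting.
n(NO) = (2/1) × 2.140 = 4.280 mol
V(NO) = nRT/P = 4.280 × 0.08206 × 654.15 / 3.24 = 70.91 L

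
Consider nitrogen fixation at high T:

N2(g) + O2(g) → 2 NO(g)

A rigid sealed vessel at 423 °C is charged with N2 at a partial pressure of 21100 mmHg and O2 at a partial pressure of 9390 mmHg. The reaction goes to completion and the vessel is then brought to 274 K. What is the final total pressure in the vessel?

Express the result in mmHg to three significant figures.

Because the vessel is rigid and T is held at 423 °C, work the stoichiometry in partial pressures (P_i = n_iRT/V).
P(O2) required for 21100 mmHg of N2 = (1/1) × 21100 = 21100 mmHg; available 9390 mmHg, so O2 is limiting.
P(N2) remaining = 21100 − (1/1) × 9390 = 11710 mmHg
P(gaseous products) = (2)/1 × 9390 = 18780 mmHg
P_total at 423 °C = 11710 + 18780 = 30490 mmHg
Scaling to 274 K: P = 30490 × 274/696.15 = 12000 mmHg

12000 mmHg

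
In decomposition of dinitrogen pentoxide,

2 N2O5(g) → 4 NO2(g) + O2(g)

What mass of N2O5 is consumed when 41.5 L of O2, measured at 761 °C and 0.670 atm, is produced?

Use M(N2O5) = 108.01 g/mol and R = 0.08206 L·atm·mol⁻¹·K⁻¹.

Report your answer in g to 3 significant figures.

n(O2) = PV/RT = (0.670 × 41.5) / (0.08206 × 1034.15) = 0.3276 mol
n(N2O5) = (2/1) × 0.3276 = 0.6552 mol
m(N2O5) = 0.6552 × 108.01 = 70.77 g

70.8 g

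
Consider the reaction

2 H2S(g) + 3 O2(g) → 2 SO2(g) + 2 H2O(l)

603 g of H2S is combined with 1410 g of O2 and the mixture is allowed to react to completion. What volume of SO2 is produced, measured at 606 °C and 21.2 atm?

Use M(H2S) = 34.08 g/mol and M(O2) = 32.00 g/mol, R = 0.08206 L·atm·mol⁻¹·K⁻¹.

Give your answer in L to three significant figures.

n(H2S) = 603 / 34.08 = 17.69 mol
n(O2) = 1410 / 32.00 = 44.06 mol
For 17.69 mol H2S, stoichiometry requires (3/2) × 17.69 = 26.54 mol O2; 44.06 mol is available, so H2S is limiting.
n(SO2) = (2/2) × 17.69 = 17.69 mol
V(SO2) = nRT/P = 17.69 × 0.08206 × 879.15 / 21.2 = 60.20 L

60.2 L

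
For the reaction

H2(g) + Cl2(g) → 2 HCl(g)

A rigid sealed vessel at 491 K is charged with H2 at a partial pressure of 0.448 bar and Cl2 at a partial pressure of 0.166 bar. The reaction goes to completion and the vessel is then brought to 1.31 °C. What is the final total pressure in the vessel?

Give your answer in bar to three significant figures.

With V and T fixed, P_i ∝ n_i, so the mole ratios apply directly to partial pressures at 491 K.
P(Cl2) required for 0.448 bar of H2 = (1/1) × 0.448 = 0.4480 bar; available 0.166 bar, so Cl2 is limiting.
P(H2) remaining = 0.448 − (1/1) × 0.166 = 0.2820 bar
P(gaseous products) = (2)/1 × 0.166 = 0.3320 bar
P_total at 491 K = 0.2820 + 0.3320 = 0.6140 bar
Scaling to 1.31 °C: P = 0.6140 × 274.46/491 = 0.3432 bar

0.343 bar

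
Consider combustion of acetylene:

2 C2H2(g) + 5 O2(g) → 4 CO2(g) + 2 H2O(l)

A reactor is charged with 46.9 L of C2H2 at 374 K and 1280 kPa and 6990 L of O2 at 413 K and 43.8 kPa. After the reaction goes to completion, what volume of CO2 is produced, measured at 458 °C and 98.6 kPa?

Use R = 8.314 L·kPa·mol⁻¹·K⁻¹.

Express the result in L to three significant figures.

2380 L

n(C2H2) = PV/RT = (1280 × 46.9) / (8.314 × 374) = 19.31 mol
n(O2) = PV/RT = (43.8 × 6990) / (8.314 × 413) = 89.16 mol
For 19.31 mol C2H2, stoichiometry requires (5/2) × 19.31 = 48.27 mol O2; 89.16 mol is available, so C2H2 is limiting.
n(CO2) = (4/2) × 19.31 = 38.62 mol
V(CO2) = nRT/P = 38.62 × 8.314 × 731.15 / 98.6 = 2381 L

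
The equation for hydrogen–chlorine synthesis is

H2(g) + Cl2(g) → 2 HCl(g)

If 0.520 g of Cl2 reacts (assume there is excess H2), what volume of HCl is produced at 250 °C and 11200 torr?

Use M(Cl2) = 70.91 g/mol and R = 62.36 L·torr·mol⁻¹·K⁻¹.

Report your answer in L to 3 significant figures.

0.0427 L

n(Cl2) = 0.5200 / 70.91 = 0.007333 mol
n(HCl) = (2/1) × 0.007333 = 0.01467 mol
V = nRT/P = 0.01467 × 62.36 × 523.15 / 11200 = 0.04273 L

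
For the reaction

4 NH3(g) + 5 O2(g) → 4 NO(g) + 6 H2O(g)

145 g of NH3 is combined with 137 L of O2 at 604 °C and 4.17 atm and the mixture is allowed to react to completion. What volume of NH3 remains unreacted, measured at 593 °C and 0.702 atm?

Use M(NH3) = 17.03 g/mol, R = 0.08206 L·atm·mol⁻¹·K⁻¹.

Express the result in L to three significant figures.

219 L

n(NH3) = 145 / 17.03 = 8.514 mol
n(O2) = PV/RT = (4.17 × 137) / (0.08206 × 877.15) = 7.937 mol
For 8.514 mol NH3, stoichiometry requires (5/4) × 8.514 = 10.64 mol O2; 7.937 mol is available, so O2 is limiting.
n(NH3) consumed = (4/5) × 7.937 = 6.350 mol; remaining = 8.514 − 6.350 = 2.164 mol
V(NH3) = nRT/P = 2.164 × 0.08206 × 866.15 / 0.702 = 219.1 L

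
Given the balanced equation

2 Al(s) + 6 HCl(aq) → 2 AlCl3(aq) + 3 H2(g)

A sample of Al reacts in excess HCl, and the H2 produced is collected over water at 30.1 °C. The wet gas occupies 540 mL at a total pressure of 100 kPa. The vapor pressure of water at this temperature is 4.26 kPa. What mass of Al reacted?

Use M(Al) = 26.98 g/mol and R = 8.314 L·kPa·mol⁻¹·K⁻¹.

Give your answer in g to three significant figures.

0.369 g

P(H2) = 100 − 4.26 = 95.74 kPa
n(H2) = PV/RT = (95.74 × 0.5400) / (8.314 × 303.25) = 0.02051 mol
n(Al) = (2/3) × 0.02051 = 0.01367 mol
m(Al) = 0.01367 × 26.98 = 0.3688 g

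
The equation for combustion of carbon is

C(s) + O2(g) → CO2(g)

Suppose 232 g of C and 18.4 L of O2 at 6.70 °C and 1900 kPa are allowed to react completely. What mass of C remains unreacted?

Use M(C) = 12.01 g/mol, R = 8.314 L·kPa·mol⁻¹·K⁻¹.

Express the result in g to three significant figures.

n(C) = 232 / 12.01 = 19.32 mol
n(O2) = PV/RT = (1900 × 18.4) / (8.314 × 279.85) = 15.03 mol
For 19.32 mol C, stoichiometry requires (1/1) × 19.32 = 19.32 mol O2; 15.03 mol is available, so O2 is limiting.
n(C) consumed = (1/1) × 15.03 = 15.03 mol; remaining = 19.32 − 15.03 = 4.290 mol
m(C) = 4.290 × 12.01 = 51.52 g

51.5 g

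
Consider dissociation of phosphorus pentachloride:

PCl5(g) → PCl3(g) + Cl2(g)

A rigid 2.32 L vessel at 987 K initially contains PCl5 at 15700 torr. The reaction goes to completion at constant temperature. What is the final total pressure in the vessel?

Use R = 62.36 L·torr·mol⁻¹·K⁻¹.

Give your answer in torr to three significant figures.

31400 torr

Rigid vessel, constant T ⇒ P scales with total gas moles (1 → 2).
P_final = (2/1) × 15700 = 31400 torr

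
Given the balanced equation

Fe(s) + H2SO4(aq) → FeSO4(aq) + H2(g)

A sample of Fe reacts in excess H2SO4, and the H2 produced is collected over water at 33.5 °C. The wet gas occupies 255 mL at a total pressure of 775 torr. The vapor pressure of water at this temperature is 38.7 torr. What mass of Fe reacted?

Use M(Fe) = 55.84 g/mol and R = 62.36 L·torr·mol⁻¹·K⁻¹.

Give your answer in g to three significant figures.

P(H2) = 775 − 38.7 = 736.3 torr
n(H2) = PV/RT = (736.3 × 0.2550) / (62.36 × 306.65) = 0.009819 mol
n(Fe) = (1/1) × 0.009819 = 0.009819 mol
m(Fe) = 0.009819 × 55.84 = 0.5483 g

0.548 g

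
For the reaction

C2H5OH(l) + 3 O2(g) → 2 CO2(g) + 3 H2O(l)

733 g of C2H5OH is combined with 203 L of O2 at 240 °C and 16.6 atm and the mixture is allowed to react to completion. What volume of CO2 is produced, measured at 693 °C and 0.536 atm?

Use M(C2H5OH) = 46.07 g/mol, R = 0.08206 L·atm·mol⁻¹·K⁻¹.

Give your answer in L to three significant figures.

4710 L

n(C2H5OH) = 733 / 46.07 = 15.91 mol
n(O2) = PV/RT = (16.6 × 203) / (0.08206 × 513.15) = 80.03 mol
For 15.91 mol C2H5OH, stoichiometry requires (3/1) × 15.91 = 47.73 mol O2; 80.03 mol is available, so C2H5OH is limiting.
n(CO2) = (2/1) × 15.91 = 31.82 mol
V(CO2) = nRT/P = 31.82 × 0.08206 × 966.15 / 0.536 = 4707 L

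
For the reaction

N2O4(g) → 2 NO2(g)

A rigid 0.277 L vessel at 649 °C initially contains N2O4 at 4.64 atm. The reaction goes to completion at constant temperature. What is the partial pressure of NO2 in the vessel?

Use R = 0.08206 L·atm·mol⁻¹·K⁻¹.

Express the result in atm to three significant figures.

n(N2O4)₀ = PV/RT = (4.64 × 0.277) / (0.08206 × 922.15) = 0.01698 mol
n(NO2) = (2/1) × 0.01698 = 0.03396 mol
P(NO2) = nRT/V = 0.03396 × 0.08206 × 922.15 / 0.277 = 9.277 atm

9.28 atm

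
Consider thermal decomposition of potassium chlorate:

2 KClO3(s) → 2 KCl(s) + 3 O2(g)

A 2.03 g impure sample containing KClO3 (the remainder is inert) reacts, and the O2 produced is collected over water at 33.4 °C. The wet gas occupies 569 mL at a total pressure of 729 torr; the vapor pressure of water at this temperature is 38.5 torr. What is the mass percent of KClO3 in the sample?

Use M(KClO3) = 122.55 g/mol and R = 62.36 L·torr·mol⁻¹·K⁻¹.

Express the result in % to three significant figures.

82.7 %

P(O2) = 729 − 38.5 = 690.5 torr
n(O2) = PV/RT = (690.5 × 0.5690) / (62.36 × 306.55) = 0.02055 mol
n(KClO3) = (2/3) × 0.02055 = 0.01370 mol
m(KClO3) = 0.01370 × 122.55 = 1.679 g
%KClO3 = 1.679 / 2.03 × 100 = 82.71%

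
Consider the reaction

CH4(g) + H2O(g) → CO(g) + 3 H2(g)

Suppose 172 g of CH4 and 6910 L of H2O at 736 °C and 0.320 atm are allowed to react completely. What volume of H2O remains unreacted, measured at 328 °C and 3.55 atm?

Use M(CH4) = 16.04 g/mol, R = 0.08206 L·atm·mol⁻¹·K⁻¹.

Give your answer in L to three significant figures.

n(CH4) = 172 / 16.04 = 10.72 mol
n(H2O) = PV/RT = (0.320 × 6910) / (0.08206 × 1009.15) = 26.70 mol
For 10.72 mol CH4, stoichiometry requires (1/1) × 10.72 = 10.72 mol H2O; 26.70 mol is available, so CH4 is limiting.
n(H2O) consumed = (1/1) × 10.72 = 10.72 mol; remaining = 26.70 − 10.72 = 15.98 mol
V(H2O) = nRT/P = 15.98 × 0.08206 × 601.15 / 3.55 = 222.1 L

222 L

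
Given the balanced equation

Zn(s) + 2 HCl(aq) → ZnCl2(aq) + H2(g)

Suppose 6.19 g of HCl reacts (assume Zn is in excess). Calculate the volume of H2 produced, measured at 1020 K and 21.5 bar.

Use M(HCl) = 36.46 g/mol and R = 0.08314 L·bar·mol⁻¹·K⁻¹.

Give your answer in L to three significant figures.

0.335 L

n(HCl) = 6.190 / 36.46 = 0.1698 mol
n(H2) = (1/2) × 0.1698 = 0.08490 mol
V = nRT/P = 0.08490 × 0.08314 × 1020 / 21.5 = 0.3349 L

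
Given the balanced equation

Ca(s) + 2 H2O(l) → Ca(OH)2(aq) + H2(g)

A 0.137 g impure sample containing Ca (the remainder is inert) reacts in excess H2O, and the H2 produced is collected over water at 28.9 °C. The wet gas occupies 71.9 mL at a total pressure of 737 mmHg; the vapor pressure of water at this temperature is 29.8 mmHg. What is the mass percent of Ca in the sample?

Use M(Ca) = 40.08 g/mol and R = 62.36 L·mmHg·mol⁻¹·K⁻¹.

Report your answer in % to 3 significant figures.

79.0 %

P(H2) = 737 − 29.8 = 707.2 mmHg
n(H2) = PV/RT = (707.2 × 0.07190) / (62.36 × 302.05) = 0.002700 mol
n(Ca) = (1/1) × 0.002700 = 0.002700 mol
m(Ca) = 0.002700 × 40.08 = 0.1082 g
%Ca = 0.1082 / 0.137 × 100 = 78.98%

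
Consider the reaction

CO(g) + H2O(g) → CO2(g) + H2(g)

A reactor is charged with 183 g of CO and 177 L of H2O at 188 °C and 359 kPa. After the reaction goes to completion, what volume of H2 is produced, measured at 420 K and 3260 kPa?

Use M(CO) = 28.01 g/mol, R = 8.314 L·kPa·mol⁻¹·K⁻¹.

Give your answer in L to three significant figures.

7.00 L

n(CO) = 183 / 28.01 = 6.533 mol
n(H2O) = PV/RT = (359 × 177) / (8.314 × 461.15) = 16.57 mol
For 6.533 mol CO, stoichiometry requires (1/1) × 6.533 = 6.533 mol H2O; 16.57 mol is available, so CO is limiting.
n(H2) = (1/1) × 6.533 = 6.533 mol
V(H2) = nRT/P = 6.533 × 8.314 × 420 / 3260 = 6.998 L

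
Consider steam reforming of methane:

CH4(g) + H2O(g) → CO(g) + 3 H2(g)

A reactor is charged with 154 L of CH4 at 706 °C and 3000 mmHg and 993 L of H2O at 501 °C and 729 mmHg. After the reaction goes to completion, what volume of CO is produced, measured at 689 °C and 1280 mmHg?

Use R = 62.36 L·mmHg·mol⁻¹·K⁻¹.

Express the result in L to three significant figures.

n(CH4) = PV/RT = (3000 × 154) / (62.36 × 979.15) = 7.566 mol
n(H2O) = PV/RT = (729 × 993) / (62.36 × 774.15) = 14.99 mol
For 7.566 mol CH4, stoichiometry requires (1/1) × 7.566 = 7.566 mol H2O; 14.99 mol is available, so CH4 is limiting.
n(CO) = (1/1) × 7.566 = 7.566 mol
V(CO) = nRT/P = 7.566 × 62.36 × 962.15 / 1280 = 354.7 L

355 L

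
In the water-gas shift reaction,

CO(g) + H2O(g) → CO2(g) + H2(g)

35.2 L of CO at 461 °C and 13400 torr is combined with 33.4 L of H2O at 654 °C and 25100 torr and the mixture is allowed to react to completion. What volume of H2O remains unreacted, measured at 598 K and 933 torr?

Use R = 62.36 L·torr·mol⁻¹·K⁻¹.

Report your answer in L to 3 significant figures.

n(CO) = PV/RT = (13400 × 35.2) / (62.36 × 734.15) = 10.30 mol
n(H2O) = PV/RT = (25100 × 33.4) / (62.36 × 927.15) = 14.50 mol
For 10.30 mol CO, stoichiometry requires (1/1) × 10.30 = 10.30 mol H2O; 14.50 mol is available, so CO is limiting.
n(H2O) consumed = (1/1) × 10.30 = 10.30 mol; remaining = 14.50 − 10.30 = 4.200 mol
V(H2O) = nRT/P = 4.200 × 62.36 × 598 / 933 = 167.9 L

168 L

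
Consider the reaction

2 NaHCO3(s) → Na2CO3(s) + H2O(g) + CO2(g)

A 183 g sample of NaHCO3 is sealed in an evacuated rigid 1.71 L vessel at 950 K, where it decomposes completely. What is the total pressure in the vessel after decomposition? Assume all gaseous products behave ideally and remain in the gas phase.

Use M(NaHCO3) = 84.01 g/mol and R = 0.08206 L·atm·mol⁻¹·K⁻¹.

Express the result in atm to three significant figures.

99.3 atm

n(NaHCO3) = 183 / 84.01 = 2.178 mol
n(gas produced) = (2/2) × 2.178 = 2.178 mol
P = nRT/V = 2.178 × 0.08206 × 950 / 1.71 = 99.29 atm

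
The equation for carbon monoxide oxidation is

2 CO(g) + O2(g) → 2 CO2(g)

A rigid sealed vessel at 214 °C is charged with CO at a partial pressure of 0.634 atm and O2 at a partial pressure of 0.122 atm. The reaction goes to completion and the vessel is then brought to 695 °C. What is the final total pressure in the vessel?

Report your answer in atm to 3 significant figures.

At constant V, partial pressures at 214 °C are proportional to moles, so apply stoichiometry directly to pressures.
P(O2) required for 0.634 atm of CO = (1/2) × 0.634 = 0.3170 atm; available 0.122 atm, so O2 is limiting.
P(CO) remaining = 0.634 − (2/1) × 0.122 = 0.3900 atm
P(gaseous products) = (2)/1 × 0.122 = 0.2440 atm
P_total at 214 °C = 0.3900 + 0.2440 = 0.6340 atm
Scaling to 695 °C: P = 0.6340 × 968.15/487.15 = 1.260 atm

1.26 atm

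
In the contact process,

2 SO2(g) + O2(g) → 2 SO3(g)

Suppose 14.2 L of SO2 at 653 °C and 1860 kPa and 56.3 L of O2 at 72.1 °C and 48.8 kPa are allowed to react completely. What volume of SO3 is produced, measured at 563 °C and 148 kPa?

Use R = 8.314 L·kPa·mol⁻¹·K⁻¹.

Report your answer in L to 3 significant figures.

n(SO2) = PV/RT = (1860 × 14.2) / (8.314 × 926.15) = 3.430 mol
n(O2) = PV/RT = (48.8 × 56.3) / (8.314 × 345.25) = 0.9572 mol
For 3.430 mol SO2, stoichiometry requires (1/2) × 3.430 = 1.715 mol O2; 0.9572 mol is available, so O2 is limiting.
n(SO3) = (2/1) × 0.9572 = 1.914 mol
V(SO3) = nRT/P = 1.914 × 8.314 × 836.15 / 148 = 89.90 L

89.9 L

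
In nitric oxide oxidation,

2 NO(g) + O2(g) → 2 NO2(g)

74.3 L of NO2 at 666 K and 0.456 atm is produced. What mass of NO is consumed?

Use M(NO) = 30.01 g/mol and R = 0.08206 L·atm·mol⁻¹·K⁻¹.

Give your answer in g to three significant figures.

n(NO2) = PV/RT = (0.456 × 74.3) / (0.08206 × 666) = 0.6199 mol
n(NO) = (2/2) × 0.6199 = 0.6199 mol
m(NO) = 0.6199 × 30.01 = 18.60 g

18.6 g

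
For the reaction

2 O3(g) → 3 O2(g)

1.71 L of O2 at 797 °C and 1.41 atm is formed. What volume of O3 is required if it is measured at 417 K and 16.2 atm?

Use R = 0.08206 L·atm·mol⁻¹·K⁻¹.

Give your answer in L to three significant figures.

0.0387 L

n(O2) = PV/RT = (1.41 × 1.71) / (0.08206 × 1070.15) = 0.02746 mol
n(O3) = (2/3) × 0.02746 = 0.01831 mol
V = nRT/P = 0.01831 × 0.08206 × 417 / 16.2 = 0.03868 L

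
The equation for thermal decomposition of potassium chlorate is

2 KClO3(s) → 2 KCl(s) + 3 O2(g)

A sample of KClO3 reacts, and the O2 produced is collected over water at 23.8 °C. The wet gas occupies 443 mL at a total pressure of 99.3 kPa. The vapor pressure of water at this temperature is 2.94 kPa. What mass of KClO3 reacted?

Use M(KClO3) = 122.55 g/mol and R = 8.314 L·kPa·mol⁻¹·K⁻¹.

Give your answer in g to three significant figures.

P(O2) = 99.3 − 2.94 = 96.36 kPa
n(O2) = PV/RT = (96.36 × 0.4430) / (8.314 × 296.95) = 0.01729 mol
n(KClO3) = (2/3) × 0.01729 = 0.01153 mol
m(KClO3) = 0.01153 × 122.55 = 1.413 g

1.41 g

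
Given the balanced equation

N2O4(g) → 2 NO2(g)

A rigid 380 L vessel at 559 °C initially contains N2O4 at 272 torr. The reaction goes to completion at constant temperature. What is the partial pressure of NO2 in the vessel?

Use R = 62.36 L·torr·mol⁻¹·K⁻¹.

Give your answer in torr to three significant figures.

544 torr

n(N2O4)₀ = PV/RT = (272 × 380) / (62.36 × 832.15) = 1.992 mol
n(NO2) = (2/1) × 1.992 = 3.984 mol
P(NO2) = nRT/V = 3.984 × 62.36 × 832.15 / 380 = 544.1 torr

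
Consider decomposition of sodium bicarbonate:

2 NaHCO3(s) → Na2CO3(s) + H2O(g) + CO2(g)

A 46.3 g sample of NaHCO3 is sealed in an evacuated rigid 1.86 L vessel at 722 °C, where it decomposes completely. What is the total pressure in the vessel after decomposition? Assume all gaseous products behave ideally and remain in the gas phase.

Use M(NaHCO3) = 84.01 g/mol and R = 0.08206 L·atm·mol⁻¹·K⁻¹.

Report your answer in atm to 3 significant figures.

24.2 atm

n(NaHCO3) = 46.3 / 84.01 = 0.5511 mol
n(gas produced) = (2/2) × 0.5511 = 0.5511 mol
P = nRT/V = 0.5511 × 0.08206 × 995.15 / 1.86 = 24.20 atm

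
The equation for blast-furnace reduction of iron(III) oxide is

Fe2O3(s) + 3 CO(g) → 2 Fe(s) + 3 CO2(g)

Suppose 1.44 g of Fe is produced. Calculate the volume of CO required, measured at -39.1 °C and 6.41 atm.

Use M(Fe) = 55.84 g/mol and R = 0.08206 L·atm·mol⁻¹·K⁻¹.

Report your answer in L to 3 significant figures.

n(Fe) = 1.440 / 55.84 = 0.02579 mol
n(CO) = (3/2) × 0.02579 = 0.03868 mol
V = nRT/P = 0.03868 × 0.08206 × 234.05 / 6.41 = 0.1159 L

0.116 L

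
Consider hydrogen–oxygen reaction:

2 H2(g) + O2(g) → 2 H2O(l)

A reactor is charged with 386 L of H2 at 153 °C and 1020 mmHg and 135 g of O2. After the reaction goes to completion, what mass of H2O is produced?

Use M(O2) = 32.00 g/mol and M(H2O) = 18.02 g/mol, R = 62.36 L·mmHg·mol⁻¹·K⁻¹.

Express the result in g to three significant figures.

n(H2) = PV/RT = (1020 × 386) / (62.36 × 426.15) = 14.82 mol
n(O2) = 135 / 32.00 = 4.219 mol
For 14.82 mol H2, stoichiometry requires (1/2) × 14.82 = 7.410 mol O2; 4.219 mol is available, so O2 is limiting.
n(H2O) = (2/1) × 4.219 = 8.438 mol
m(H2O) = 8.438 × 18.02 = 152.1 g

152 g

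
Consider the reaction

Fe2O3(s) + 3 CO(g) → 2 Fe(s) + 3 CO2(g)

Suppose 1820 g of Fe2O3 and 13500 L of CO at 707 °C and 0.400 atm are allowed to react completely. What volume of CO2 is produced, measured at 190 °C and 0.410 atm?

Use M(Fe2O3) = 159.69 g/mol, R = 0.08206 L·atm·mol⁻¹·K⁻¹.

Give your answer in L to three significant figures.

n(Fe2O3) = 1820 / 159.69 = 11.40 mol
n(CO) = PV/RT = (0.400 × 13500) / (0.08206 × 980.15) = 67.14 mol
For 11.40 mol Fe2O3, stoichiometry requires (3/1) × 11.40 = 34.20 mol CO; 67.14 mol is available, so Fe2O3 is limiting.
n(CO2) = (3/1) × 11.40 = 34.20 mol
V(CO2) = nRT/P = 34.20 × 0.08206 × 463.15 / 0.410 = 3170 L

3170 L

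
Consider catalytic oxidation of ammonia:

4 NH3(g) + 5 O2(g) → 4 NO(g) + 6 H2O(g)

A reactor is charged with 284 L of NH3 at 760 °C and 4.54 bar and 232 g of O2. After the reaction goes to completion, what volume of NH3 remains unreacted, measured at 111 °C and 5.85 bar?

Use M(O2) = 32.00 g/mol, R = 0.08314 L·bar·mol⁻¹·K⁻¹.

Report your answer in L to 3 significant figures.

n(NH3) = PV/RT = (4.54 × 284) / (0.08314 × 1033.15) = 15.01 mol
n(O2) = 232 / 32.00 = 7.250 mol
For 15.01 mol NH3, stoichiometry requires (5/4) × 15.01 = 18.76 mol O2; 7.250 mol is available, so O2 is limiting.
n(NH3) consumed = (4/5) × 7.250 = 5.800 mol; remaining = 15.01 − 5.800 = 9.210 mol
V(NH3) = nRT/P = 9.210 × 0.08314 × 384.15 / 5.85 = 50.28 L

50.3 L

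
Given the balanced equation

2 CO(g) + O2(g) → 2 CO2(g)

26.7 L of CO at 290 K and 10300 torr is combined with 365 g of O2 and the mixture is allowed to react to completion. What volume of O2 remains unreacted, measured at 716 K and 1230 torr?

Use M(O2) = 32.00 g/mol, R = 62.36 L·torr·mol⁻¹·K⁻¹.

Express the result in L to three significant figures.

n(CO) = PV/RT = (10300 × 26.7) / (62.36 × 290) = 15.21 mol
n(O2) = 365 / 32.00 = 11.41 mol
For 15.21 mol CO, stoichiometry requires (1/2) × 15.21 = 7.605 mol O2; 11.41 mol is available, so CO is limiting.
n(O2) consumed = (1/2) × 15.21 = 7.605 mol; remaining = 11.41 − 7.605 = 3.805 mol
V(O2) = nRT/P = 3.805 × 62.36 × 716 / 1230 = 138.1 L

138 L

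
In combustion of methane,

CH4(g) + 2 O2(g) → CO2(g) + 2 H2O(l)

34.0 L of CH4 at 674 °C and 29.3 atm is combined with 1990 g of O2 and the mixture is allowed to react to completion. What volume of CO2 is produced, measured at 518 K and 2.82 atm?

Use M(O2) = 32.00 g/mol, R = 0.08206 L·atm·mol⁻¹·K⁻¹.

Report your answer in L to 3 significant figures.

193 L

n(CH4) = PV/RT = (29.3 × 34.0) / (0.08206 × 947.15) = 12.82 mol
n(O2) = 1990 / 32.00 = 62.19 mol
For 12.82 mol CH4, stoichiometry requires (2/1) × 12.82 = 25.64 mol O2; 62.19 mol is available, so CH4 is limiting.
n(CO2) = (1/1) × 12.82 = 12.82 mol
V(CO2) = nRT/P = 12.82 × 0.08206 × 518 / 2.82 = 193.2 L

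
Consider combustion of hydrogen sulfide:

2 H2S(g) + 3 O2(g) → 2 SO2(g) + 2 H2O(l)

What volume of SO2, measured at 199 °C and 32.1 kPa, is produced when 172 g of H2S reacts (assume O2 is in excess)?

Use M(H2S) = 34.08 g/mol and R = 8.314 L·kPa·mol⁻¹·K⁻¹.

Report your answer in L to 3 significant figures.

n(H2S) = 172.0 / 34.08 = 5.047 mol
n(SO2) = (2/2) × 5.047 = 5.047 mol
V = nRT/P = 5.047 × 8.314 × 472.15 / 32.1 = 617.2 L

617 L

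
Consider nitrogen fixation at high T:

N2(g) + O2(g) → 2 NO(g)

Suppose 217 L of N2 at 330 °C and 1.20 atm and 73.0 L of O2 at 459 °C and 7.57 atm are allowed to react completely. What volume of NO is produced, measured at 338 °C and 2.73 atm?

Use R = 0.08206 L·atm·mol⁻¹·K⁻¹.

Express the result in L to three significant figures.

n(N2) = PV/RT = (1.20 × 217) / (0.08206 × 603.15) = 5.261 mol
n(O2) = PV/RT = (7.57 × 73.0) / (0.08206 × 732.15) = 9.198 mol
For 5.261 mol N2, stoichiometry requires (1/1) × 5.261 = 5.261 mol O2; 9.198 mol is available, so N2 is limiting.
n(NO) = (2/1) × 5.261 = 10.52 mol
V(NO) = nRT/P = 10.52 × 0.08206 × 611.15 / 2.73 = 193.3 L

193 L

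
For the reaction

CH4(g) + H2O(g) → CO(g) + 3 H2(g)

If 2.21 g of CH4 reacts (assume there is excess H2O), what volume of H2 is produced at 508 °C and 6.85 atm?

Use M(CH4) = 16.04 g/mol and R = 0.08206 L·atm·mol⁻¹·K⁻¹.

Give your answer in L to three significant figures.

n(CH4) = 2.210 / 16.04 = 0.1378 mol
n(H2) = (3/1) × 0.1378 = 0.4134 mol
V = nRT/P = 0.4134 × 0.08206 × 781.15 / 6.85 = 3.869 L

3.87 L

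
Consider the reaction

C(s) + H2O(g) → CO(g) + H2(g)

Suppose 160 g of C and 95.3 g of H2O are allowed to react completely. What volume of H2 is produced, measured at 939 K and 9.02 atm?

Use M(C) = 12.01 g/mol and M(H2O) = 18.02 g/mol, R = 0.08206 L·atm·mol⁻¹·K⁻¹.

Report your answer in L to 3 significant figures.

45.2 L

n(C) = 160 / 12.01 = 13.32 mol
n(H2O) = 95.3 / 18.02 = 5.289 mol
For 13.32 mol C, stoichiometry requires (1/1) × 13.32 = 13.32 mol H2O; 5.289 mol is available, so H2O is limiting.
n(H2) = (1/1) × 5.289 = 5.289 mol
V(H2) = nRT/P = 5.289 × 0.08206 × 939 / 9.02 = 45.18 L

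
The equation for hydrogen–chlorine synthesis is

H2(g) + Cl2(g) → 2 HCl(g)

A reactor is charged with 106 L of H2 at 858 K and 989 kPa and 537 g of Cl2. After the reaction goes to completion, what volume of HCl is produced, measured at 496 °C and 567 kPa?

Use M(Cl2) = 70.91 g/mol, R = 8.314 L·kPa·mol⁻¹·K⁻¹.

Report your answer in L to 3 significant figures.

n(H2) = PV/RT = (989 × 106) / (8.314 × 858) = 14.70 mol
n(Cl2) = 537 / 70.91 = 7.573 mol
For 14.70 mol H2, stoichiometry requires (1/1) × 14.70 = 14.70 mol Cl2; 7.573 mol is available, so Cl2 is limiting.
n(HCl) = (2/1) × 7.573 = 15.15 mol
V(HCl) = nRT/P = 15.15 × 8.314 × 769.15 / 567 = 170.9 L

171 L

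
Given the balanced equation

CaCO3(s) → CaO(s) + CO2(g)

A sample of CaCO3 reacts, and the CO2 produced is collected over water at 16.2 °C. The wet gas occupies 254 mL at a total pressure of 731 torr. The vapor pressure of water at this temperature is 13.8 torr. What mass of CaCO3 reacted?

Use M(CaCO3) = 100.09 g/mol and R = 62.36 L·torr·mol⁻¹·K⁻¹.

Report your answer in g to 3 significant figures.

1.01 g

P(CO2) = 731 − 13.8 = 717.2 torr
n(CO2) = PV/RT = (717.2 × 0.2540) / (62.36 × 289.35) = 0.01010 mol
n(CaCO3) = (1/1) × 0.01010 = 0.01010 mol
m(CaCO3) = 0.01010 × 100.09 = 1.011 g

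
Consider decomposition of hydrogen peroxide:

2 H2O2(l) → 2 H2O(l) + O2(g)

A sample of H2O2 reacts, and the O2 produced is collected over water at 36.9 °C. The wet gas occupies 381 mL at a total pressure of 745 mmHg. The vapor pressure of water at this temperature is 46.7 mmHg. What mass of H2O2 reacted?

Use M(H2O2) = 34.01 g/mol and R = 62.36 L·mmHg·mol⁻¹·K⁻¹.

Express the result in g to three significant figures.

0.936 g

P(O2) = 745 − 46.7 = 698.3 mmHg
n(O2) = PV/RT = (698.3 × 0.3810) / (62.36 × 310.05) = 0.01376 mol
n(H2O2) = (2/1) × 0.01376 = 0.02752 mol
m(H2O2) = 0.02752 × 34.01 = 0.9360 g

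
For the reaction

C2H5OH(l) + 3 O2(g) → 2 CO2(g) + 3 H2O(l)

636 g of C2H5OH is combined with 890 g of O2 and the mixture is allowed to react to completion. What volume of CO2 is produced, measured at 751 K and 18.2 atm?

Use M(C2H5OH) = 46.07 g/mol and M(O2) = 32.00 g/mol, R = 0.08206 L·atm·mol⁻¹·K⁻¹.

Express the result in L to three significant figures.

62.8 L

n(C2H5OH) = 636 / 46.07 = 13.81 mol
n(O2) = 890 / 32.00 = 27.81 mol
For 13.81 mol C2H5OH, stoichiometry requires (3/1) × 13.81 = 41.43 mol O2; 27.81 mol is available, so O2 is limiting.
n(CO2) = (2/3) × 27.81 = 18.54 mol
V(CO2) = nRT/P = 18.54 × 0.08206 × 751 / 18.2 = 62.78 L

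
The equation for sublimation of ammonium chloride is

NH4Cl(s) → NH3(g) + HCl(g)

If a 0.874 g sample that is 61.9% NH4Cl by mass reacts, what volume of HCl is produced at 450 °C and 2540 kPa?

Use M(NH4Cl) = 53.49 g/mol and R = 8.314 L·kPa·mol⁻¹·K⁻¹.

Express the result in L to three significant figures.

mass of NH4Cl = 0.874 × 61.9/100 = 0.5410 g
n(NH4Cl) = 0.5410 / 53.49 = 0.01011 mol
n(HCl) = (1/1) × 0.01011 = 0.01011 mol
V = nRT/P = 0.01011 × 8.314 × 723.15 / 2540 = 0.02393 L

0.0239 L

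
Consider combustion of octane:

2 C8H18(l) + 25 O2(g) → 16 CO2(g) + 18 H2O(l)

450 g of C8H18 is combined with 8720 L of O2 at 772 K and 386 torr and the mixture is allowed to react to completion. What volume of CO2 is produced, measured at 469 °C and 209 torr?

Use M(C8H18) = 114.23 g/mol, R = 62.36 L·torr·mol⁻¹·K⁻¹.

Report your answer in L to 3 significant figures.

6980 L

n(C8H18) = 450 / 114.23 = 3.939 mol
n(O2) = PV/RT = (386 × 8720) / (62.36 × 772) = 69.92 mol
For 3.939 mol C8H18, stoichiometry requires (25/2) × 3.939 = 49.24 mol O2; 69.92 mol is available, so C8H18 is limiting.
n(CO2) = (16/2) × 3.939 = 31.51 mol
V(CO2) = nRT/P = 31.51 × 62.36 × 742.15 / 209 = 6978 L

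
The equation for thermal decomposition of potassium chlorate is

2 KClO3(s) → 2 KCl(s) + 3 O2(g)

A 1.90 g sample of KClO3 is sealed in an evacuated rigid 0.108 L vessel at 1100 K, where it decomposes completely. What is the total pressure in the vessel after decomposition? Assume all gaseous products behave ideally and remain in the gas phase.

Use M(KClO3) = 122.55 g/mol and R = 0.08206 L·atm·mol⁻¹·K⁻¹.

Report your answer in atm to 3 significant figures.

19.4 atm

n(KClO3) = 1.90 / 122.55 = 0.01550 mol
n(gas produced) = (3/2) × 0.01550 = 0.02325 mol
P = nRT/V = 0.02325 × 0.08206 × 1100 / 0.108 = 19.43 atm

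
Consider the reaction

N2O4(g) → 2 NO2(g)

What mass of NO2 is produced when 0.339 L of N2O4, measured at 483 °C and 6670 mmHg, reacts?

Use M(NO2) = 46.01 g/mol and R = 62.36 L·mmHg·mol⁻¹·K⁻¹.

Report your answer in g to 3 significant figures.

4.41 g

n(N2O4) = PV/RT = (6670 × 0.339) / (62.36 × 756.15) = 0.04795 mol
n(NO2) = (2/1) × 0.04795 = 0.09590 mol
m(NO2) = 0.09590 × 46.01 = 4.412 g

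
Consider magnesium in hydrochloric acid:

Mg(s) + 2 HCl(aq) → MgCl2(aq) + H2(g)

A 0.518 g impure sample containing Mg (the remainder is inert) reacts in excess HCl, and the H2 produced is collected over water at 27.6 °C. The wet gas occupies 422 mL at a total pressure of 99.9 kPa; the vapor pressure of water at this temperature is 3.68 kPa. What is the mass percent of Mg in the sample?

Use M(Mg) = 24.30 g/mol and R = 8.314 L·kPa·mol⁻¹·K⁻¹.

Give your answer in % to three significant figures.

76.2 %

P(H2) = 99.9 − 3.68 = 96.22 kPa
n(H2) = PV/RT = (96.22 × 0.4220) / (8.314 × 300.75) = 0.01624 mol
n(Mg) = (1/1) × 0.01624 = 0.01624 mol
m(Mg) = 0.01624 × 24.30 = 0.3946 g
%Mg = 0.3946 / 0.518 × 100 = 76.18%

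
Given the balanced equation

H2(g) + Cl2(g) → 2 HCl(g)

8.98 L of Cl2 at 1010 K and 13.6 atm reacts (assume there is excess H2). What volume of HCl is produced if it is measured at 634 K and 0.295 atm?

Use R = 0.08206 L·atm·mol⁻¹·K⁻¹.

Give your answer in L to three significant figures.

n(Cl2) = PV/RT = (13.6 × 8.98) / (0.08206 × 1010) = 1.474 mol
n(HCl) = (2/1) × 1.474 = 2.948 mol
V = nRT/P = 2.948 × 0.08206 × 634 / 0.295 = 519.9 L

520 L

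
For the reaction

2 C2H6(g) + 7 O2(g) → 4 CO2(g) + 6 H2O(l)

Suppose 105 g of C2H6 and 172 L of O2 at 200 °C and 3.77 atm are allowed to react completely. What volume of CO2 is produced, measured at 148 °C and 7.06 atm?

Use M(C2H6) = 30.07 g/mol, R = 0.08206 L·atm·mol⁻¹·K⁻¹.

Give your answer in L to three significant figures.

n(C2H6) = 105 / 30.07 = 3.492 mol
n(O2) = PV/RT = (3.77 × 172) / (0.08206 × 473.15) = 16.70 mol
For 3.492 mol C2H6, stoichiometry requires (7/2) × 3.492 = 12.22 mol O2; 16.70 mol is available, so C2H6 is limiting.
n(CO2) = (4/2) × 3.492 = 6.984 mol
V(CO2) = nRT/P = 6.984 × 0.08206 × 421.15 / 7.06 = 34.19 L

34.2 L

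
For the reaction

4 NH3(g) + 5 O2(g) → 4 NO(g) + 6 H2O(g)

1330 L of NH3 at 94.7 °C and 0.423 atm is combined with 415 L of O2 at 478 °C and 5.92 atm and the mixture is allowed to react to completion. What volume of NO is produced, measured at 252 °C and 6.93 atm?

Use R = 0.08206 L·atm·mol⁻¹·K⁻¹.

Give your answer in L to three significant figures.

n(NH3) = PV/RT = (0.423 × 1330) / (0.08206 × 367.85) = 18.64 mol
n(O2) = PV/RT = (5.92 × 415) / (0.08206 × 751.15) = 39.86 mol
For 18.64 mol NH3, stoichiometry requires (5/4) × 18.64 = 23.30 mol O2; 39.86 mol is available, so NH3 is limiting.
n(NO) = (4/4) × 18.64 = 18.64 mol
V(NO) = nRT/P = 18.64 × 0.08206 × 525.15 / 6.93 = 115.9 L

116 L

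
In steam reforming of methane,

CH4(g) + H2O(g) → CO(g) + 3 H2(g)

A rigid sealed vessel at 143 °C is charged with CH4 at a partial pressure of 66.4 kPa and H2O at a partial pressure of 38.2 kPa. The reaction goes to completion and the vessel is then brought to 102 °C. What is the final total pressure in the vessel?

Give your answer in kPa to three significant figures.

With V and T fixed, P_i ∝ n_i, so the mole ratios apply directly to partial pressures at 143 °C.
P(H2O) required for 66.4 kPa of CH4 = (1/1) × 66.4 = 66.40 kPa; available 38.2 kPa, so H2O is limiting.
P(CH4) remaining = 66.4 − (1/1) × 38.2 = 28.20 kPa
P(gaseous products) = (1+3)/1 × 38.2 = 152.8 kPa
P_total at 143 °C = 28.20 + 152.8 = 181.0 kPa
Scaling to 102 °C: P = 181.0 × 375.15/416.15 = 163.2 kPa

163 kPa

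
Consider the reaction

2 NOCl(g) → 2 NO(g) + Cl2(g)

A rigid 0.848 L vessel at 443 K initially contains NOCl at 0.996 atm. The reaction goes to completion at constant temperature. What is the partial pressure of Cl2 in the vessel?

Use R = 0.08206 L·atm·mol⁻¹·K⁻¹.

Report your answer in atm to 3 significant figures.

0.498 atm

n(NOCl)₀ = PV/RT = (0.996 × 0.848) / (0.08206 × 443) = 0.02323 mol
n(Cl2) = (1/2) × 0.02323 = 0.01162 mol
P(Cl2) = nRT/V = 0.01162 × 0.08206 × 443 / 0.848 = 0.4981 atm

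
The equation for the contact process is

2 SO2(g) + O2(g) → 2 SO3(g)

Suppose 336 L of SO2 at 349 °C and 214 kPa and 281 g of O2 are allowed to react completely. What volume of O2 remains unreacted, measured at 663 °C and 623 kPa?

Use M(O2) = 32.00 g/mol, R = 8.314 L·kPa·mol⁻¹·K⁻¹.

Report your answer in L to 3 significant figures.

22.9 L

n(SO2) = PV/RT = (214 × 336) / (8.314 × 622.15) = 13.90 mol
n(O2) = 281 / 32.00 = 8.781 mol
For 13.90 mol SO2, stoichiometry requires (1/2) × 13.90 = 6.950 mol O2; 8.781 mol is available, so SO2 is limiting.
n(O2) consumed = (1/2) × 13.90 = 6.950 mol; remaining = 8.781 − 6.950 = 1.831 mol
V(O2) = nRT/P = 1.831 × 8.314 × 936.15 / 623 = 22.87 L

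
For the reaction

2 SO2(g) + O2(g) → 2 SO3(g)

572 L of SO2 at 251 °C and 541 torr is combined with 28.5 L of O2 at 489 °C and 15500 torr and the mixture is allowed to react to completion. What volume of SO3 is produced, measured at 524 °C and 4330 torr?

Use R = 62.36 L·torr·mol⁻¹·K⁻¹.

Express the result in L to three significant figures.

n(SO2) = PV/RT = (541 × 572) / (62.36 × 524.15) = 9.467 mol
n(O2) = PV/RT = (15500 × 28.5) / (62.36 × 762.15) = 9.295 mol
For 9.467 mol SO2, stoichiometry requires (1/2) × 9.467 = 4.734 mol O2; 9.295 mol is available, so SO2 is limiting.
n(SO3) = (2/2) × 9.467 = 9.467 mol
V(SO3) = nRT/P = 9.467 × 62.36 × 797.15 / 4330 = 108.7 L

109 L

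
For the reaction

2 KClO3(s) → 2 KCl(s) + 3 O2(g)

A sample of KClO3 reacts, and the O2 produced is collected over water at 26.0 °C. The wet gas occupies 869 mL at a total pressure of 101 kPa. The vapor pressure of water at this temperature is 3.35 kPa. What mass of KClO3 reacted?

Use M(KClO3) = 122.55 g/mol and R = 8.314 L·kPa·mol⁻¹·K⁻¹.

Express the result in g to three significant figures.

2.79 g

P(O2) = 101 − 3.35 = 97.65 kPa
n(O2) = PV/RT = (97.65 × 0.8690) / (8.314 × 299.15) = 0.03412 mol
n(KClO3) = (2/3) × 0.03412 = 0.02275 mol
m(KClO3) = 0.02275 × 122.55 = 2.788 g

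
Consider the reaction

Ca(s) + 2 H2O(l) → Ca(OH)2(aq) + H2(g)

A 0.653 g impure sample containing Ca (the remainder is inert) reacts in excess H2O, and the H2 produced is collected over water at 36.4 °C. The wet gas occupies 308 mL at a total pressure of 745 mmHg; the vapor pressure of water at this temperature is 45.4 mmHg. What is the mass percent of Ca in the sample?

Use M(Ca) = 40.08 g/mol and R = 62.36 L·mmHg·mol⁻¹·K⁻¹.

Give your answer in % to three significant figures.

P(H2) = 745 − 45.4 = 699.6 mmHg
n(H2) = PV/RT = (699.6 × 0.3080) / (62.36 × 309.55) = 0.01116 mol
n(Ca) = (1/1) × 0.01116 = 0.01116 mol
m(Ca) = 0.01116 × 40.08 = 0.4473 g
%Ca = 0.4473 / 0.653 × 100 = 68.50%

68.5 %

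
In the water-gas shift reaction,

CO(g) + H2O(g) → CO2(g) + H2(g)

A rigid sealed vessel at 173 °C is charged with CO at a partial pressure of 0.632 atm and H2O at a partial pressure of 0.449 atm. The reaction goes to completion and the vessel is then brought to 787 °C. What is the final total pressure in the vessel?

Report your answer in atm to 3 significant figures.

Because the vessel is rigid and T is held at 173 °C, work the stoichiometry in partial pressures (P_i = n_iRT/V).
P(H2O) required for 0.632 atm of CO = (1/1) × 0.632 = 0.6320 atm; available 0.449 atm, so H2O is limiting.
P(CO) remaining = 0.632 − (1/1) × 0.449 = 0.1830 atm
P(gaseous products) = (1+1)/1 × 0.449 = 0.8980 atm
P_total at 173 °C = 0.1830 + 0.8980 = 1.081 atm
Scaling to 787 °C: P = 1.081 × 1060.15/446.15 = 2.569 atm

2.57 atm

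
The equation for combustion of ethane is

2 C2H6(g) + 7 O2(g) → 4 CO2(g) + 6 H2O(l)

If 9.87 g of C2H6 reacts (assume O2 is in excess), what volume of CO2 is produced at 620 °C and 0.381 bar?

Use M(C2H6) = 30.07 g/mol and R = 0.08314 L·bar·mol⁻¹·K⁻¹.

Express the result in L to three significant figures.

n(C2H6) = 9.870 / 30.07 = 0.3282 mol
n(CO2) = (4/2) × 0.3282 = 0.6564 mol
V = nRT/P = 0.6564 × 0.08314 × 893.15 / 0.381 = 127.9 L

128 L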